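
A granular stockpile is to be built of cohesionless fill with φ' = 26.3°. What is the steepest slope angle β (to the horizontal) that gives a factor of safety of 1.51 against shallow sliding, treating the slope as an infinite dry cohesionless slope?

β = 18.1°

For an infinite dry cohesionless slope FS = tanφ'/tanβ, so tanβ = tanφ' / FS.
tanβ = tan26.3° / 1.51 = 0.4942 / 1.51 = 0.3273
β = arctan(0.3273) = 18.12°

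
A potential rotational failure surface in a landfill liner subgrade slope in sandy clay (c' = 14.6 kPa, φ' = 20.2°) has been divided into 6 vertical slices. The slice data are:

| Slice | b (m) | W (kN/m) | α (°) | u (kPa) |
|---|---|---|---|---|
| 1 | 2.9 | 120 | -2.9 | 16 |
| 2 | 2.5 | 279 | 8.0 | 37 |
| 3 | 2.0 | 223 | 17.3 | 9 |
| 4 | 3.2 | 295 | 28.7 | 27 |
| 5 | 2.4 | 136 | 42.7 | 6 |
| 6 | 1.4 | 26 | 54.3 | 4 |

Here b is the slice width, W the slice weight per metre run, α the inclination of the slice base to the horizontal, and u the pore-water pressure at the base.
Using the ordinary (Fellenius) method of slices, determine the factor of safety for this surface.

Ordinary method of slices: FS = Σ[c'·Δl_i + (W_i cosα_i − u_i·Δl_i)·tanφ'] / Σ W_i sinα_i, with Δl_i = b_i / cosα_i.
Slice 1: Δl = 2.9/cos(-2.9°) = 2.904 m; N'_1 = 120·cos(-2.9°) − 16·2.904 = 73.4; c'Δl = 42.39; W sinα = -6.1
Slice 2: Δl = 2.5/cos8.0° = 2.525 m; N'_2 = 279·cos8.0° − 37·2.525 = 182.9; c'Δl = 36.86; W sinα = 38.8
Slice 3: Δl = 2.0/cos17.3° = 2.095 m; N'_3 = 223·cos17.3° − 9·2.095 = 194.1; c'Δl = 30.58; W sinα = 66.3
Slice 4: Δl = 3.2/cos28.7° = 3.648 m; N'_4 = 295·cos28.7° − 27·3.648 = 160.3; c'Δl = 53.26; W sinα = 141.7
Slice 5: Δl = 2.4/cos42.7° = 3.266 m; N'_5 = 136·cos42.7° − 6·3.266 = 80.4; c'Δl = 47.68; W sinα = 92.2
Slice 6: Δl = 1.4/cos54.3° = 2.399 m; N'_6 = 26·cos54.3° − 4·2.399 = 5.6; c'Δl = 35.03; W sinα = 21.1
Σc'Δl = 245.8 kN/m; ΣN' = 696.5 kN/m; ΣW sinα = 354.1 kN/m
Resisting = 245.8 + 696.5·tan20.2° = 245.8 + 256.3 = 502.1 kN/m
FS = 502.1 / 354.1 = 1.418

FS = 1.42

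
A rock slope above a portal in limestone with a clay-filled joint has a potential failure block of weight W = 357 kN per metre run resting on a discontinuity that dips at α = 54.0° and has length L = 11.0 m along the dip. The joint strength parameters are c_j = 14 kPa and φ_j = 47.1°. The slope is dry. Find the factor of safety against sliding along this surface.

FS = 1.32

Resolving the block weight along and normal to the plane and applying the Mohr–Coulomb strength on the joint:
N' = W cosα = 357·cos54.0° = 209.8 kN/m
Driving force T = W sinα = 357·sin54.0° = 288.8 kN/m
Resisting force R = c_j·L + N'·tanφ_j = 14·11.0 + 209.8·tan47.1° = 154.0 + 225.8 = 379.8 kN/m
FS = R / T = 379.8 / 288.8 = 1.315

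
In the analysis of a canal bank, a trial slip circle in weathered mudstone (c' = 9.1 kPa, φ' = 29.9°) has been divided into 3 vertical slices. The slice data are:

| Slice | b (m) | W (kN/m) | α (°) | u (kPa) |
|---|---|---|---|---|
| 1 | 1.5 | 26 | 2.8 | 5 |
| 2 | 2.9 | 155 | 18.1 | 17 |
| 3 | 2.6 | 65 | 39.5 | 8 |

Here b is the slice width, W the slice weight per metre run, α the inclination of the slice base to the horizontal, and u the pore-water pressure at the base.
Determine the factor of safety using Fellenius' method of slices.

FS = 1.66

Ordinary method of slices: FS = Σ[c'·Δl_i + (W_i cosα_i − u_i·Δl_i)·tanφ'] / Σ W_i sinα_i, with Δl_i = b_i / cosα_i.
Slice 1: Δl = 1.5/cos2.8° = 1.502 m; N'_1 = 26·cos2.8° − 5·1.502 = 18.5; c'Δl = 13.67; W sinα = 1.3
Slice 2: Δl = 2.9/cos18.1° = 3.051 m; N'_2 = 155·cos18.1° − 17·3.051 = 95.5; c'Δl = 27.76; W sinα = 48.2
Slice 3: Δl = 2.6/cos39.5° = 3.370 m; N'_3 = 65·cos39.5° − 8·3.370 = 23.2; c'Δl = 30.66; W sinα = 41.3
Σc'Δl = 72.1 kN/m; ΣN' = 137.1 kN/m; ΣW sinα = 90.8 kN/m
Resisting = 72.1 + 137.1·tan29.9° = 72.1 + 78.8 = 150.9 kN/m
FS = 150.9 / 90.8 = 1.663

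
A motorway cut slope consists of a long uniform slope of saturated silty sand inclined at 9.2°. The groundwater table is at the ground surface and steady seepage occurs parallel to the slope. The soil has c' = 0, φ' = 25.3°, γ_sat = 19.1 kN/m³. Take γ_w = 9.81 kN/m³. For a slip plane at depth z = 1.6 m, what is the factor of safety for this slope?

With seepage parallel to the slope and the water table at the surface, the effective normal stress on the slip plane uses the buoyant unit weight γ' = γ_sat − γ_w while the driving shear stress uses γ_sat:
FS = [c' + γ' z cos²β tanφ'] / [γ_sat z sinβ cosβ]
(For c' = 0 this reduces to FS = (γ'/γ_sat)·tanφ'/tanβ.)
γ' = 19.1 − 9.81 = 9.29 kN/m³
Numerator = 0.0 + 9.29·1.6·cos²9.2°·tan25.3° = 0.0 + 9.29·1.6·0.9744·0.4727 = 6.847 kPa
Denominator = 19.1·1.6·sin9.2°·cos9.2° = 19.1·1.6·0.1599·0.9871 = 4.823 kPa
FS = 6.847 / 4.823 = 1.420

FS = 1.42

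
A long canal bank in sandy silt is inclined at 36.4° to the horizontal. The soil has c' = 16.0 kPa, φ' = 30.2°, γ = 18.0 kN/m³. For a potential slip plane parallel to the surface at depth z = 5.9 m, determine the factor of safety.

FS = 1.10

For an infinite slope with a slip plane parallel to the surface (no pore pressure): FS = [c' + γz cos²β tanφ'] / [γz sinβ cosβ].
γz = 18.0·5.9 = 106.20 kN/m²
Numerator = 16.0 + 106.20·cos²36.4°·tan30.2° = 16.0 + 106.20·0.6479·0.5820 = 56.044 kPa
Denominator = 106.20·sin36.4°·cos36.4° = 106.20·0.5934·0.8049 = 50.725 kPa
FS = 56.044 / 50.725 = 1.105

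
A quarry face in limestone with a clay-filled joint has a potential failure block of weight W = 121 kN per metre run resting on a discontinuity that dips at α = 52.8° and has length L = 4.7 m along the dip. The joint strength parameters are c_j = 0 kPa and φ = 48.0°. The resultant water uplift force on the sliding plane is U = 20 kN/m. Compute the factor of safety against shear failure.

FS = 0.61

Resolving the block weight along and normal to the plane and applying the Mohr–Coulomb strength on the joint:
N' = W cosα − U = 121·cos52.8° − 20 = 53.2 kN/m
Driving force T = W sinα = 121·sin52.8° = 96.4 kN/m
Resisting force R = c_j·L + N'·tanφ = 0·4.7 + 53.2·tan48.0° = 0.0 + 59.0 = 59.0 kN/m
FS = R / T = 59.0 / 96.4 = 0.613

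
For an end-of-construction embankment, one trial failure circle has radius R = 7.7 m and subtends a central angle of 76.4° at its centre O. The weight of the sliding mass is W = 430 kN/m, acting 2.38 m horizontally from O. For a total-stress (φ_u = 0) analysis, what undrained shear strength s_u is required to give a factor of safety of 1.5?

FS = s_u·L_a·R / (W·d), so s_u = FS·W·d / (L_a·R).
Arc length L_a = R·θ = 7.7·(76.4°·π/180) = 7.7·1.3334 = 10.27 m
s_u = 1.5·430·2.38 / (10.27·7.7) = 1535.1 / 79.06 = 19.42 kPa

s_u = 19.4 kPa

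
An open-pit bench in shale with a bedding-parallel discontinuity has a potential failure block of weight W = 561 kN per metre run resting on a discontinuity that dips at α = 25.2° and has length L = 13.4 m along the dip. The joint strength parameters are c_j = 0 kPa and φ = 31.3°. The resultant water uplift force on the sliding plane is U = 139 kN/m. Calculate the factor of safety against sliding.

Resolving the block weight along and normal to the plane and applying the Mohr–Coulomb strength on the joint:
N' = W cosα − U = 561·cos25.2° − 139 = 368.6 kN/m
Driving force T = W sinα = 561·sin25.2° = 238.9 kN/m
Resisting force R = c_j·L + N'·tanφ = 0·13.4 + 368.6·tan31.3° = 0.0 + 224.1 = 224.1 kN/m
FS = R / T = 224.1 / 238.9 = 0.938

FS = 0.94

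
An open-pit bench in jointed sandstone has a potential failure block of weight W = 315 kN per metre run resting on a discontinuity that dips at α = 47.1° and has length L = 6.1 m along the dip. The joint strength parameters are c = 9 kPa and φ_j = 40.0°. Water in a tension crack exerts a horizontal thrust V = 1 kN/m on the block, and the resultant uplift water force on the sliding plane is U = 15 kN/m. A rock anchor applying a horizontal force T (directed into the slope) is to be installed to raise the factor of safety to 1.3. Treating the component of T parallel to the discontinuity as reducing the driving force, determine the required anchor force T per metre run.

T = 53 kN/m

Resolving forces along and normal to the sliding plane, with the horizontal anchor force T adding T·sinα to the effective normal force and T·cosα acting up the plane against the driving force:
FS = [cL + (W cosα − U − V sinα + T sinα) tanφ_j] / [W sinα + V cosα − T cosα]
Without the anchor: N' = 198.7 kN/m, driving T_d = 231.4 kN/m, resisting R = 9·6.1 + 198.7·tan40.0° = 221.6 kN/m, FS = 0.96.
Setting FS = 1.3 and solving for T:
1.3·(231.4 − T cos47.1°) = 221.6 + T sin47.1°·tan40.0°
T·(sin47.1°·tan40.0° + 1.3·cos47.1°) = 1.3·231.4 − 221.6
T·(0.7325·0.8391 + 1.3·0.6807) = 300.9 − 221.6 = 79.2
T·1.4996 = 79.2
T = 52.8 kN/m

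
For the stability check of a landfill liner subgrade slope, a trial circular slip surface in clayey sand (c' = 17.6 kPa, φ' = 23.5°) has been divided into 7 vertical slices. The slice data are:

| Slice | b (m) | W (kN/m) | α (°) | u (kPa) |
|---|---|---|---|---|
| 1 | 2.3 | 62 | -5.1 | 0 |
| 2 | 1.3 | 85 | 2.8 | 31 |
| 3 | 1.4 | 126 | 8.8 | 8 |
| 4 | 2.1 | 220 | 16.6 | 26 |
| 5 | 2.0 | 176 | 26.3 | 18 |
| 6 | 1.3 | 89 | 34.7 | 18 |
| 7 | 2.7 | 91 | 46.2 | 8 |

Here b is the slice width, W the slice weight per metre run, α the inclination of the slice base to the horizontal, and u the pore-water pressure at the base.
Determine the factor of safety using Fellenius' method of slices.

FS = 1.85

Ordinary method of slices: FS = Σ[c'·Δl_i + (W_i cosα_i − u_i·Δl_i)·tanφ'] / Σ W_i sinα_i, with Δl_i = b_i / cosα_i.
Slice 1: Δl = 2.3/cos(-5.1°) = 2.309 m; N'_1 = 62·cos(-5.1°) − 0·2.309 = 61.8; c'Δl = 40.64; W sinα = -5.5
Slice 2: Δl = 1.3/cos2.8° = 1.302 m; N'_2 = 85·cos2.8° − 31·1.302 = 44.6; c'Δl = 22.91; W sinα = 4.2
Slice 3: Δl = 1.4/cos8.8° = 1.417 m; N'_3 = 126·cos8.8° − 8·1.417 = 113.2; c'Δl = 24.93; W sinα = 19.3
Slice 4: Δl = 2.1/cos16.6° = 2.191 m; N'_4 = 220·cos16.6° − 26·2.191 = 153.9; c'Δl = 38.57; W sinα = 62.9
Slice 5: Δl = 2.0/cos26.3° = 2.231 m; N'_5 = 176·cos26.3° − 18·2.231 = 117.6; c'Δl = 39.26; W sinα = 78.0
Slice 6: Δl = 1.3/cos34.7° = 1.581 m; N'_6 = 89·cos34.7° − 18·1.581 = 44.7; c'Δl = 27.83; W sinα = 50.7
Slice 7: Δl = 2.7/cos46.2° = 3.901 m; N'_7 = 91·cos46.2° − 8·3.901 = 31.8; c'Δl = 68.66; W sinα = 65.7
Σc'Δl = 262.8 kN/m; ΣN' = 567.5 kN/m; ΣW sinα = 275.1 kN/m
Resisting = 262.8 + 567.5·tan23.5° = 262.8 + 246.7 = 509.5 kN/m
FS = 509.5 / 275.1 = 1.852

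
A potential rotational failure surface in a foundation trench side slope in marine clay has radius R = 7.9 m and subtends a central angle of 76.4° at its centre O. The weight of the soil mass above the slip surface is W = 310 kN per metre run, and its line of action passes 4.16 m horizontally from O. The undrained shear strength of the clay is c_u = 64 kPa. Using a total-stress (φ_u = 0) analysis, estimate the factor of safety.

Taking moments about the centre O, the resisting moment is provided by the undrained shear strength acting along the arc:
Arc length L_a = R·θ = 7.9·(76.4°·π/180) = 7.9·1.3334 = 10.53 m
M_R = c_u·L_a·R = 64·10.53·7.9 = 5326.0 kN·m/m
M_D = W·d = 310·4.16 = 1289.6 kN·m/m
FS = M_R / M_D = 5326.0 / 1289.6 = 4.130

FS = 4.13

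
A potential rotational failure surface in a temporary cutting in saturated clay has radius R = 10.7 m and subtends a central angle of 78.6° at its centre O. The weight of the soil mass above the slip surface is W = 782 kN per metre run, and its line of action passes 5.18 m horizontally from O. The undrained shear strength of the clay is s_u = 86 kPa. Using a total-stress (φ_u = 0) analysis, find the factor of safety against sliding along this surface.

FS = 3.33

Taking moments about the centre O, the resisting moment is provided by the undrained shear strength acting along the arc:
Arc length L_a = R·θ = 10.7·(78.6°·π/180) = 10.7·1.3718 = 14.68 m
M_R = s_u·L_a·R = 86·14.68·10.7 = 13507.2 kN·m/m
M_D = W·d = 782·5.18 = 4050.8 kN·m/m
FS = M_R / M_D = 13507.2 / 4050.8 = 3.334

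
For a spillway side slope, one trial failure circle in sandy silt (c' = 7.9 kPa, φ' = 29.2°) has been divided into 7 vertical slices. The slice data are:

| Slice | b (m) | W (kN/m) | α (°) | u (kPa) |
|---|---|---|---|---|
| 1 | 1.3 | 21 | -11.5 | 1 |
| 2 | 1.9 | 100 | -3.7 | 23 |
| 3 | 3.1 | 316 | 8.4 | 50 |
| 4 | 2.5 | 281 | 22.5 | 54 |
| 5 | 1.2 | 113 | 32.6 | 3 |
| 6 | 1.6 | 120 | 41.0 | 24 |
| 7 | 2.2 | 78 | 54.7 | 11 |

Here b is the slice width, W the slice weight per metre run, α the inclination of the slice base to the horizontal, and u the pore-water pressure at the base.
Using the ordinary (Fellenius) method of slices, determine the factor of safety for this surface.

FS = 1.15

Ordinary method of slices: FS = Σ[c'·Δl_i + (W_i cosα_i − u_i·Δl_i)·tanφ'] / Σ W_i sinα_i, with Δl_i = b_i / cosα_i.
Slice 1: Δl = 1.3/cos(-11.5°) = 1.327 m; N'_1 = 21·cos(-11.5°) − 1·1.327 = 19.3; c'Δl = 10.48; W sinα = -4.2
Slice 2: Δl = 1.9/cos(-3.7°) = 1.904 m; N'_2 = 100·cos(-3.7°) − 23·1.904 = 56.0; c'Δl = 15.04; W sinα = -6.5
Slice 3: Δl = 3.1/cos8.4° = 3.134 m; N'_3 = 316·cos8.4° − 50·3.134 = 155.9; c'Δl = 24.76; W sinα = 46.2
Slice 4: Δl = 2.5/cos22.5° = 2.706 m; N'_4 = 281·cos22.5° − 54·2.706 = 113.5; c'Δl = 21.38; W sinα = 107.5
Slice 5: Δl = 1.2/cos32.6° = 1.424 m; N'_5 = 113·cos32.6° − 3·1.424 = 90.9; c'Δl = 11.25; W sinα = 60.9
Slice 6: Δl = 1.6/cos41.0° = 2.120 m; N'_6 = 120·cos41.0° − 24·2.120 = 39.7; c'Δl = 16.75; W sinα = 78.7
Slice 7: Δl = 2.2/cos54.7° = 3.807 m; N'_7 = 78·cos54.7° − 11·3.807 = 3.2; c'Δl = 30.08; W sinα = 63.7
Σc'Δl = 129.7 kN/m; ΣN' = 478.5 kN/m; ΣW sinα = 346.3 kN/m
Resisting = 129.7 + 478.5·tan29.2° = 129.7 + 267.4 = 397.1 kN/m
FS = 397.1 / 346.3 = 1.147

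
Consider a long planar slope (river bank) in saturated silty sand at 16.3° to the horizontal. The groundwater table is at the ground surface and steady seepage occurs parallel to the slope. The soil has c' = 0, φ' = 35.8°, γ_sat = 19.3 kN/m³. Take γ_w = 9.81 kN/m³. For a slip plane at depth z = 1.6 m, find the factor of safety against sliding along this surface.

FS = 1.21

With seepage parallel to the slope and the water table at the surface, the effective normal stress on the slip plane uses the buoyant unit weight γ' = γ_sat − γ_w while the driving shear stress uses γ_sat:
FS = [c' + γ' z cos²β tanφ'] / [γ_sat z sinβ cosβ]
(For c' = 0 this reduces to FS = (γ'/γ_sat)·tanφ'/tanβ.)
γ' = 19.3 − 9.81 = 9.49 kN/m³
Numerator = 0.0 + 9.49·1.6·cos²16.3°·tan35.8° = 0.0 + 9.49·1.6·0.9212·0.7212 = 10.088 kPa
Denominator = 19.3·1.6·sin16.3°·cos16.3° = 19.3·1.6·0.2807·0.9598 = 8.319 kPa
FS = 10.088 / 8.319 = 1.213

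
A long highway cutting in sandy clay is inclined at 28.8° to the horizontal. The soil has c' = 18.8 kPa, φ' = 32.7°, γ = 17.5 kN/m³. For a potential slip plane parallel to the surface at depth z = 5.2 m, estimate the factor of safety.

For an infinite slope with a slip plane parallel to the surface (no pore pressure): FS = [c' + γz cos²β tanφ'] / [γz sinβ cosβ].
γz = 17.5·5.2 = 91.00 kN/m²
Numerator = 18.8 + 91.00·cos²28.8°·tan32.7° = 18.8 + 91.00·0.7679·0.6420 = 63.662 kPa
Denominator = 91.00·sin28.8°·cos28.8° = 91.00·0.4818·0.8763 = 38.417 kPa
FS = 63.662 / 38.417 = 1.657

FS = 1.66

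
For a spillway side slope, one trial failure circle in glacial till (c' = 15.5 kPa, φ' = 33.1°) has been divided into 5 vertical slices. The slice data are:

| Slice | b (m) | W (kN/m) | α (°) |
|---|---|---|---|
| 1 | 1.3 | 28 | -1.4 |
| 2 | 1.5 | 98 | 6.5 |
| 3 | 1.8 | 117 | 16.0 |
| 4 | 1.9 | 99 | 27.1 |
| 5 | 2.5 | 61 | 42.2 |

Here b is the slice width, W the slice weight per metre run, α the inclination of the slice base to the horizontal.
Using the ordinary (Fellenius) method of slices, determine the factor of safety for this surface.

Ordinary method of slices: FS = Σ[c'·Δl_i + (W_i cosα_i)·tanφ'] / Σ W_i sinα_i, with Δl_i = b_i / cosα_i.
Slice 1: Δl = 1.3/cos(-1.4°) = 1.300 m; N'_1 = 28·cos(-1.4°) = 28.0; c'Δl = 20.16; W sinα = -0.7
Slice 2: Δl = 1.5/cos6.5° = 1.510 m; N'_2 = 98·cos6.5° = 97.4; c'Δl = 23.40; W sinα = 11.1
Slice 3: Δl = 1.8/cos16.0° = 1.873 m; N'_3 = 117·cos16.0° = 112.5; c'Δl = 29.02; W sinα = 32.2
Slice 4: Δl = 1.9/cos27.1° = 2.134 m; N'_4 = 99·cos27.1° = 88.1; c'Δl = 33.08; W sinα = 45.1
Slice 5: Δl = 2.5/cos42.2° = 3.375 m; N'_5 = 61·cos42.2° = 45.2; c'Δl = 52.31; W sinα = 41.0
Σc'Δl = 158.0 kN/m; ΣN' = 371.1 kN/m; ΣW sinα = 128.7 kN/m
Resisting = 158.0 + 371.1·tan33.1° = 158.0 + 241.9 = 399.9 kN/m
FS = 399.9 / 128.7 = 3.107

FS = 3.11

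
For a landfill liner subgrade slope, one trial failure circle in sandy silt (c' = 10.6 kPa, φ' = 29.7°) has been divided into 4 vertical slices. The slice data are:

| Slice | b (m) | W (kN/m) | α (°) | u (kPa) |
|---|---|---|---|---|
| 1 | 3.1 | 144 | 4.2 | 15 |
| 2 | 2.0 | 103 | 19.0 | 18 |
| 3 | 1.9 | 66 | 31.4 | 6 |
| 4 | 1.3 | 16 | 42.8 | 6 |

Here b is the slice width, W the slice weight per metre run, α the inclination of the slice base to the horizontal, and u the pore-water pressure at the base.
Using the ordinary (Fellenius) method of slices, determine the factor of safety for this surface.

FS = 2.37

Ordinary method of slices: FS = Σ[c'·Δl_i + (W_i cosα_i − u_i·Δl_i)·tanφ'] / Σ W_i sinα_i, with Δl_i = b_i / cosα_i.
Slice 1: Δl = 3.1/cos4.2° = 3.108 m; N'_1 = 144·cos4.2° − 15·3.108 = 97.0; c'Δl = 32.95; W sinα = 10.5
Slice 2: Δl = 2.0/cos19.0° = 2.115 m; N'_2 = 103·cos19.0° − 18·2.115 = 59.3; c'Δl = 22.42; W sinα = 33.5
Slice 3: Δl = 1.9/cos31.4° = 2.226 m; N'_3 = 66·cos31.4° − 6·2.226 = 43.0; c'Δl = 23.60; W sinα = 34.4
Slice 4: Δl = 1.3/cos42.8° = 1.772 m; N'_4 = 16·cos42.8° − 6·1.772 = 1.1; c'Δl = 18.78; W sinα = 10.9
Σc'Δl = 97.7 kN/m; ΣN' = 200.4 kN/m; ΣW sinα = 89.3 kN/m
Resisting = 97.7 + 200.4·tan29.7° = 97.7 + 114.3 = 212.0 kN/m
FS = 212.0 / 89.3 = 2.374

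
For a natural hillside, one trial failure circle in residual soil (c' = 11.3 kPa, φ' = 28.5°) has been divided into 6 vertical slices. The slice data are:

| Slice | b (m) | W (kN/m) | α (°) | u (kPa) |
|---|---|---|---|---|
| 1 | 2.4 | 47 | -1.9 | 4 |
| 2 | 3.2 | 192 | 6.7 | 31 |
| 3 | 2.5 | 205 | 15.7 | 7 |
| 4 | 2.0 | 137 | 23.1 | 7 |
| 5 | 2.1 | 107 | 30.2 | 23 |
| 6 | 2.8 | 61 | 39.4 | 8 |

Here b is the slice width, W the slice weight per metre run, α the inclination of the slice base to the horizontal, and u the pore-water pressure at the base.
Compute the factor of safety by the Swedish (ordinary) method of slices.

FS = 1.99

Ordinary method of slices: FS = Σ[c'·Δl_i + (W_i cosα_i − u_i·Δl_i)·tanφ'] / Σ W_i sinα_i, with Δl_i = b_i / cosα_i.
Slice 1: Δl = 2.4/cos(-1.9°) = 2.401 m; N'_1 = 47·cos(-1.9°) − 4·2.401 = 37.4; c'Δl = 27.13; W sinα = -1.6
Slice 2: Δl = 3.2/cos6.7° = 3.222 m; N'_2 = 192·cos6.7° − 31·3.222 = 90.8; c'Δl = 36.41; W sinα = 22.4
Slice 3: Δl = 2.5/cos15.7° = 2.597 m; N'_3 = 205·cos15.7° − 7·2.597 = 179.2; c'Δl = 29.34; W sinα = 55.5
Slice 4: Δl = 2.0/cos23.1° = 2.174 m; N'_4 = 137·cos23.1° − 7·2.174 = 110.8; c'Δl = 24.57; W sinα = 53.8
Slice 5: Δl = 2.1/cos30.2° = 2.430 m; N'_5 = 107·cos30.2° − 23·2.430 = 36.6; c'Δl = 27.46; W sinα = 53.8
Slice 6: Δl = 2.8/cos39.4° = 3.623 m; N'_6 = 61·cos39.4° − 8·3.623 = 18.1; c'Δl = 40.95; W sinα = 38.7
Σc'Δl = 185.9 kN/m; ΣN' = 472.9 kN/m; ΣW sinα = 222.6 kN/m
Resisting = 185.9 + 472.9·tan28.5° = 185.9 + 256.8 = 442.6 kN/m
FS = 442.6 / 222.6 = 1.988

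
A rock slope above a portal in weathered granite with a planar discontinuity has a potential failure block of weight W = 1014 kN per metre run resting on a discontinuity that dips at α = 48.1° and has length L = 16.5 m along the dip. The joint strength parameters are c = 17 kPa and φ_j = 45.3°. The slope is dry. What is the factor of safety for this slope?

Resolving the block weight along and normal to the plane and applying the Mohr–Coulomb strength on the joint:
N' = W cosα = 1014·cos48.1° = 677.2 kN/m
Driving force T = W sinα = 1014·sin48.1° = 754.7 kN/m
Resisting force R = c·L + N'·tanφ_j = 17·16.5 + 677.2·tan45.3° = 280.5 + 684.3 = 964.8 kN/m
FS = R / T = 964.8 / 754.7 = 1.278

FS = 1.28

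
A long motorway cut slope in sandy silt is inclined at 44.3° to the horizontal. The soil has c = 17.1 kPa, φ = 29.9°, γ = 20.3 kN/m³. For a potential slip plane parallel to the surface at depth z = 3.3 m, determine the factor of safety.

FS = 1.10

For an infinite slope with a slip plane parallel to the surface (no pore pressure): FS = [c + γz cos²β tanφ] / [γz sinβ cosβ].
γz = 20.3·3.3 = 66.99 kN/m²
Numerator = 17.1 + 66.99·cos²44.3°·tan29.9° = 17.1 + 66.99·0.5122·0.5750 = 36.831 kPa
Denominator = 66.99·sin44.3°·cos44.3° = 66.99·0.6984·0.7157 = 33.485 kPa
FS = 36.831 / 33.485 = 1.100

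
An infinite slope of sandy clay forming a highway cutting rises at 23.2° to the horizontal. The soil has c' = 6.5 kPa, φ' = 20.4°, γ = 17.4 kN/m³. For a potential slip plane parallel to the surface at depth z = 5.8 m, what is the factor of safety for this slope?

For an infinite slope with a slip plane parallel to the surface (no pore pressure): FS = [c' + γz cos²β tanφ'] / [γz sinβ cosβ].
γz = 17.4·5.8 = 100.92 kN/m²
Numerator = 6.5 + 100.92·cos²23.2°·tan20.4° = 6.5 + 100.92·0.8448·0.3719 = 38.207 kPa
Denominator = 100.92·sin23.2°·cos23.2° = 100.92·0.3939·0.9191 = 36.542 kPa
FS = 38.207 / 36.542 = 1.046

FS = 1.05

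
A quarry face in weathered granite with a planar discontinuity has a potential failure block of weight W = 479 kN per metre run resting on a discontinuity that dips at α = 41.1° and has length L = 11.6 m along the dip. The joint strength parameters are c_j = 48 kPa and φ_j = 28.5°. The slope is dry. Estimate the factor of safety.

FS = 2.39

Resolving the block weight along and normal to the plane and applying the Mohr–Coulomb strength on the joint:
N' = W cosα = 479·cos41.1° = 361.0 kN/m
Driving force T = W sinα = 479·sin41.1° = 314.9 kN/m
Resisting force R = c_j·L + N'·tanφ_j = 48·11.6 + 361.0·tan28.5° = 556.8 + 196.0 = 752.8 kN/m
FS = R / T = 752.8 / 314.9 = 2.391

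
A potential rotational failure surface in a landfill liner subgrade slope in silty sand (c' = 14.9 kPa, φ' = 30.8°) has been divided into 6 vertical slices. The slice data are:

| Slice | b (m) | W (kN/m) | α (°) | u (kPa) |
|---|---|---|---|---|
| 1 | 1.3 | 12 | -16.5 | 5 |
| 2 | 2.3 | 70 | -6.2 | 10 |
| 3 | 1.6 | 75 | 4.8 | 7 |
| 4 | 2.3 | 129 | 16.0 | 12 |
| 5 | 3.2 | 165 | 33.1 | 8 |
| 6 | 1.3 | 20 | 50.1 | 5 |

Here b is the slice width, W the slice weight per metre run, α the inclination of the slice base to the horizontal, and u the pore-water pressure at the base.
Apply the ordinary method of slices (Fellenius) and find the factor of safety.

Ordinary method of slices: FS = Σ[c'·Δl_i + (W_i cosα_i − u_i·Δl_i)·tanφ'] / Σ W_i sinα_i, with Δl_i = b_i / cosα_i.
Slice 1: Δl = 1.3/cos(-16.5°) = 1.356 m; N'_1 = 12·cos(-16.5°) − 5·1.356 = 4.7; c'Δl = 20.20; W sinα = -3.4
Slice 2: Δl = 2.3/cos(-6.2°) = 2.314 m; N'_2 = 70·cos(-6.2°) − 10·2.314 = 46.5; c'Δl = 34.47; W sinα = -7.6
Slice 3: Δl = 1.6/cos4.8° = 1.606 m; N'_3 = 75·cos4.8° − 7·1.606 = 63.5; c'Δl = 23.92; W sinα = 6.3
Slice 4: Δl = 2.3/cos16.0° = 2.393 m; N'_4 = 129·cos16.0° − 12·2.393 = 95.3; c'Δl = 35.65; W sinα = 35.6
Slice 5: Δl = 3.2/cos33.1° = 3.820 m; N'_5 = 165·cos33.1° − 8·3.820 = 107.7; c'Δl = 56.92; W sinα = 90.1
Slice 6: Δl = 1.3/cos50.1° = 2.027 m; N'_6 = 20·cos50.1° − 5·2.027 = 2.7; c'Δl = 30.20; W sinα = 15.3
Σc'Δl = 201.4 kN/m; ΣN' = 320.3 kN/m; ΣW sinα = 136.3 kN/m
Resisting = 201.4 + 320.3·tan30.8° = 201.4 + 191.0 = 392.3 kN/m
FS = 392.3 / 136.3 = 2.878

FS = 2.88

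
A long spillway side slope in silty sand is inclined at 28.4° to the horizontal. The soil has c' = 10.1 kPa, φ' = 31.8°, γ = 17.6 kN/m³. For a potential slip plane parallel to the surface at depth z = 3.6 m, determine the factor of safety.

FS = 1.53

For an infinite slope with a slip plane parallel to the surface (no pore pressure): FS = [c' + γz cos²β tanφ'] / [γz sinβ cosβ].
γz = 17.6·3.6 = 63.36 kN/m²
Numerator = 10.1 + 63.36·cos²28.4°·tan31.8° = 10.1 + 63.36·0.7738·0.6200 = 40.498 kPa
Denominator = 63.36·sin28.4°·cos28.4° = 63.36·0.4756·0.8796 = 26.509 kPa
FS = 40.498 / 26.509 = 1.528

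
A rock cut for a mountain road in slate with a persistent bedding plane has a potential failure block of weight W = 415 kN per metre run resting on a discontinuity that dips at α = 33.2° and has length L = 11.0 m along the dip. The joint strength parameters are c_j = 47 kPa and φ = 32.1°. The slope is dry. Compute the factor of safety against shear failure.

FS = 3.23

Resolving the block weight along and normal to the plane and applying the Mohr–Coulomb strength on the joint:
N' = W cosα = 415·cos33.2° = 347.3 kN/m
Driving force T = W sinα = 415·sin33.2° = 227.2 kN/m
Resisting force R = c_j·L + N'·tanφ = 47·11.0 + 347.3·tan32.1° = 517.0 + 217.8 = 734.8 kN/m
FS = R / T = 734.8 / 227.2 = 3.234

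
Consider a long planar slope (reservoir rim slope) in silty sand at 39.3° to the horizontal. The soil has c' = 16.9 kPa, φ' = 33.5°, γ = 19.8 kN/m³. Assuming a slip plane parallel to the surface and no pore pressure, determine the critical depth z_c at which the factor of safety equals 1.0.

z_c = 9.10 m

Setting FS = 1.00 in FS = [c' + γz cos²β tanφ'] / [γz sinβ cosβ] and solving for z:
z = c' / [γ cosβ (FS·sinβ − cosβ·tanφ')]
  = 16.9 / [19.8·cos39.3°·(1.00·sin39.3° − cos39.3°·tan33.5°)]
  = 16.9 / [19.8·0.7738·(1.00·0.6334 − 0.7738·0.6619)]
  = 16.9 / 1.8568 = 9.102 m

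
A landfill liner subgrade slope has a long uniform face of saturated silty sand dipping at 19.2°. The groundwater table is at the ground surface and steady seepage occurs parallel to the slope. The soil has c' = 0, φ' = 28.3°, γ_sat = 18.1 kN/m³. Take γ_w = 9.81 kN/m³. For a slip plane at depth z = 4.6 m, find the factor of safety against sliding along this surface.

FS = 0.71

With seepage parallel to the slope and the water table at the surface, the effective normal stress on the slip plane uses the buoyant unit weight γ' = γ_sat − γ_w while the driving shear stress uses γ_sat:
FS = [c' + γ' z cos²β tanφ'] / [γ_sat z sinβ cosβ]
(For c' = 0 this reduces to FS = (γ'/γ_sat)·tanφ'/tanβ.)
γ' = 18.1 − 9.81 = 8.29 kN/m³
Numerator = 0.0 + 8.29·4.6·cos²19.2°·tan28.3° = 0.0 + 8.29·4.6·0.8918·0.5384 = 18.312 kPa
Denominator = 18.1·4.6·sin19.2°·cos19.2° = 18.1·4.6·0.3289·0.9444 = 25.858 kPa
FS = 18.312 / 25.858 = 0.708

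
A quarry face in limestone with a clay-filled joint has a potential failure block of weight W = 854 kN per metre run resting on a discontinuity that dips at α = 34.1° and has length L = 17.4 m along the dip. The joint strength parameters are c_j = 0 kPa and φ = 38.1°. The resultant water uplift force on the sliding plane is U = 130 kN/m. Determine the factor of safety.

FS = 0.95

Resolving the block weight along and normal to the plane and applying the Mohr–Coulomb strength on the joint:
N' = W cosα − U = 854·cos34.1° − 130 = 577.2 kN/m
Driving force T = W sinα = 854·sin34.1° = 478.8 kN/m
Resisting force R = c_j·L + N'·tanφ = 0·17.4 + 577.2·tan38.1° = 0.0 + 452.6 = 452.6 kN/m
FS = R / T = 452.6 / 478.8 = 0.945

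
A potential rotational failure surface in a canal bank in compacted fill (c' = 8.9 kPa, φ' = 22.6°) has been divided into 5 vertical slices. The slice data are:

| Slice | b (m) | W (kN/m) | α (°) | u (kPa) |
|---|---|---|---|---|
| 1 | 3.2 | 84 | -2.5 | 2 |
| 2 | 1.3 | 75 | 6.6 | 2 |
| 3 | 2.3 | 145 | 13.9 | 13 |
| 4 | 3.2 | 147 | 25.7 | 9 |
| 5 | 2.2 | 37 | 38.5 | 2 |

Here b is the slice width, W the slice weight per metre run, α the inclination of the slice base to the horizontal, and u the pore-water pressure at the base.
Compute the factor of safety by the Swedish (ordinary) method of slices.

FS = 2.19

Ordinary method of slices: FS = Σ[c'·Δl_i + (W_i cosα_i − u_i·Δl_i)·tanφ'] / Σ W_i sinα_i, with Δl_i = b_i / cosα_i.
Slice 1: Δl = 3.2/cos(-2.5°) = 3.203 m; N'_1 = 84·cos(-2.5°) − 2·3.203 = 77.5; c'Δl = 28.51; W sinα = -3.7
Slice 2: Δl = 1.3/cos6.6° = 1.309 m; N'_2 = 75·cos6.6° − 2·1.309 = 71.9; c'Δl = 11.65; W sinα = 8.6
Slice 3: Δl = 2.3/cos13.9° = 2.369 m; N'_3 = 145·cos13.9° − 13·2.369 = 110.0; c'Δl = 21.09; W sinα = 34.8
Slice 4: Δl = 3.2/cos25.7° = 3.551 m; N'_4 = 147·cos25.7° − 9·3.551 = 100.5; c'Δl = 31.61; W sinα = 63.7
Slice 5: Δl = 2.2/cos38.5° = 2.811 m; N'_5 = 37·cos38.5° − 2·2.811 = 23.3; c'Δl = 25.02; W sinα = 23.0
Σc'Δl = 117.9 kN/m; ΣN' = 383.2 kN/m; ΣW sinα = 126.6 kN/m
Resisting = 117.9 + 383.2·tan22.6° = 117.9 + 159.5 = 277.4 kN/m
FS = 277.4 / 126.6 = 2.191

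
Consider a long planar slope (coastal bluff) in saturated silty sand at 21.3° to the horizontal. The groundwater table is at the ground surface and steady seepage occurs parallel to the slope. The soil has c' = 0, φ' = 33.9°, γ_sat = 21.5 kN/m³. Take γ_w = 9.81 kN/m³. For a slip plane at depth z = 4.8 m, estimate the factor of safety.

FS = 0.94

With seepage parallel to the slope and the water table at the surface, the effective normal stress on the slip plane uses the buoyant unit weight γ' = γ_sat − γ_w while the driving shear stress uses γ_sat:
FS = [c' + γ' z cos²β tanφ'] / [γ_sat z sinβ cosβ]
(For c' = 0 this reduces to FS = (γ'/γ_sat)·tanφ'/tanβ.)
γ' = 21.5 − 9.81 = 11.69 kN/m³
Numerator = 0.0 + 11.69·4.8·cos²21.3°·tan33.9° = 0.0 + 11.69·4.8·0.8680·0.6720 = 32.730 kPa
Denominator = 21.5·4.8·sin21.3°·cos21.3° = 21.5·4.8·0.3633·0.9317 = 34.927 kPa
FS = 32.730 / 34.927 = 0.937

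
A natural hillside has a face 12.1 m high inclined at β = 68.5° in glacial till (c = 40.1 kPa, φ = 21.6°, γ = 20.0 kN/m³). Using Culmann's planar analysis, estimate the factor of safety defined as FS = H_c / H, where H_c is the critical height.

H_c = (4c/γ) · sinβ cosφ / [1 − cos(β − φ)]
    = (4·40.1/20.0) · sin68.5°·cos21.6° / [1 − cos46.9°]
    = 8.020 · 0.8651 / 0.3167 = 21.91 m
FS = H_c / H = 21.91 / 12.1 = 1.810

FS = 1.81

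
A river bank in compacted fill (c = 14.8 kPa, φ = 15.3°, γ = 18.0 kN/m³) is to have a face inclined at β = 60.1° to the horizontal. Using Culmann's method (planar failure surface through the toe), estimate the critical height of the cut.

H_c = 9.47 m

Culmann's analysis gives the critical failure plane at α_cr = (β + φ)/2 = (60.1 + 15.3)/2 = 37.7°, and the critical height
H_c = (4c/γ) · sinβ cosφ / [1 − cos(β − φ)]
    = (4·14.8/18.0) · sin60.1°·cos15.3° / [1 − cos(44.8°)]
    = 3.289 · 0.8669·0.9646 / [1 − 0.7096]
    = 3.289 · 0.8362 / 0.2904
    = 9.47 m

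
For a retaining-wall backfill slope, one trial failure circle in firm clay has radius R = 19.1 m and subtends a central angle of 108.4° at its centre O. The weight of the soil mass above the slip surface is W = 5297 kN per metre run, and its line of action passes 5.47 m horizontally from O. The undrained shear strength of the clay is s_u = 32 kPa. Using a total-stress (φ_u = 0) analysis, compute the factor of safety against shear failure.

FS = 0.76

Taking moments about the centre O, the resisting moment is provided by the undrained shear strength acting along the arc:
Arc length L_a = R·θ = 19.1·(108.4°·π/180) = 19.1·1.8919 = 36.14 m
M_R = s_u·L_a·R = 32·36.14·19.1 = 22086.3 kN·m/m
M_D = W·d = 5297·5.47 = 28974.6 kN·m/m
FS = M_R / M_D = 22086.3 / 28974.6 = 0.762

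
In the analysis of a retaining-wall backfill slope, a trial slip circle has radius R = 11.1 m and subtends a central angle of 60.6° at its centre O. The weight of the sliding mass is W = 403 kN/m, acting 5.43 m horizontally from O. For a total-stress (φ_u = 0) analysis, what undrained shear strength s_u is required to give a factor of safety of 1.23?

FS = s_u·L_a·R / (W·d), so s_u = FS·W·d / (L_a·R).
Arc length L_a = R·θ = 11.1·(60.6°·π/180) = 11.1·1.0577 = 11.74 m
s_u = 1.23·403·5.43 / (11.74·11.1) = 2691.6 / 130.32 = 20.65 kPa

s_u = 20.7 kPa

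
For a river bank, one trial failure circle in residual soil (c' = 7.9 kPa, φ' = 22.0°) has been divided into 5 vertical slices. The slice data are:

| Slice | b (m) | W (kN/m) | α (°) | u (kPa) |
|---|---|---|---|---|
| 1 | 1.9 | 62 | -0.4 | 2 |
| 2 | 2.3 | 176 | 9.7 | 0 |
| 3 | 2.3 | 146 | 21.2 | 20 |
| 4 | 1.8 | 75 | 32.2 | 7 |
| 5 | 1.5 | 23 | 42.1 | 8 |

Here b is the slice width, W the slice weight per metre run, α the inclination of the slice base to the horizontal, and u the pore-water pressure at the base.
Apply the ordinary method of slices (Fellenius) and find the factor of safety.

FS = 1.71

Ordinary method of slices: FS = Σ[c'·Δl_i + (W_i cosα_i − u_i·Δl_i)·tanφ'] / Σ W_i sinα_i, with Δl_i = b_i / cosα_i.
Slice 1: Δl = 1.9/cos(-0.4°) = 1.900 m; N'_1 = 62·cos(-0.4°) − 2·1.900 = 58.2; c'Δl = 15.01; W sinα = -0.4
Slice 2: Δl = 2.3/cos9.7° = 2.333 m; N'_2 = 176·cos9.7° − 0·2.333 = 173.5; c'Δl = 18.43; W sinα = 29.7
Slice 3: Δl = 2.3/cos21.2° = 2.467 m; N'_3 = 146·cos21.2° − 20·2.467 = 86.8; c'Δl = 19.49; W sinα = 52.8
Slice 4: Δl = 1.8/cos32.2° = 2.127 m; N'_4 = 75·cos32.2° − 7·2.127 = 48.6; c'Δl = 16.80; W sinα = 40.0
Slice 5: Δl = 1.5/cos42.1° = 2.022 m; N'_5 = 23·cos42.1° − 8·2.022 = 0.9; c'Δl = 15.97; W sinα = 15.4
Σc'Δl = 85.7 kN/m; ΣN' = 367.9 kN/m; ΣW sinα = 137.4 kN/m
Resisting = 85.7 + 367.9·tan22.0° = 85.7 + 148.7 = 234.4 kN/m
FS = 234.4 / 137.4 = 1.706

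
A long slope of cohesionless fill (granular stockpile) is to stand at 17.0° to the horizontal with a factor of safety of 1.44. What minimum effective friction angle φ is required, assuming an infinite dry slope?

FS = tanφ/tanβ ⇒ tanφ = FS · tanβ = 1.44 · tan17.0° = 0.4403
φ = arctan(0.4403) = 23.76°

φ = 23.8°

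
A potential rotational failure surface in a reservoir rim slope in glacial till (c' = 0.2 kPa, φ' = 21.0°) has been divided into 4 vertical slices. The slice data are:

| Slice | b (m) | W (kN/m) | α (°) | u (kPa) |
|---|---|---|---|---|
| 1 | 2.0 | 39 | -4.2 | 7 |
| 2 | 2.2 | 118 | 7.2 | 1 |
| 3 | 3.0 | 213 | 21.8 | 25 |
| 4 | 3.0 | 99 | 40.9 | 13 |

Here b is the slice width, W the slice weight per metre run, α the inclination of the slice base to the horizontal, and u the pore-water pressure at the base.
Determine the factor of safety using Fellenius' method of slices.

Ordinary method of slices: FS = Σ[c'·Δl_i + (W_i cosα_i − u_i·Δl_i)·tanφ'] / Σ W_i sinα_i, with Δl_i = b_i / cosα_i.
Slice 1: Δl = 2.0/cos(-4.2°) = 2.005 m; N'_1 = 39·cos(-4.2°) − 7·2.005 = 24.9; c'Δl = 0.40; W sinα = -2.9
Slice 2: Δl = 2.2/cos7.2° = 2.217 m; N'_2 = 118·cos7.2° − 1·2.217 = 114.9; c'Δl = 0.44; W sinα = 14.8
Slice 3: Δl = 3.0/cos21.8° = 3.231 m; N'_3 = 213·cos21.8° − 25·3.231 = 117.0; c'Δl = 0.65; W sinα = 79.1
Slice 4: Δl = 3.0/cos40.9° = 3.969 m; N'_4 = 99·cos40.9° − 13·3.969 = 23.2; c'Δl = 0.79; W sinα = 64.8
Σc'Δl = 2.3 kN/m; ΣN' = 279.9 kN/m; ΣW sinα = 155.9 kN/m
Resisting = 2.3 + 279.9·tan21.0° = 2.3 + 107.5 = 109.7 kN/m
FS = 109.7 / 155.9 = 0.704

FS = 0.70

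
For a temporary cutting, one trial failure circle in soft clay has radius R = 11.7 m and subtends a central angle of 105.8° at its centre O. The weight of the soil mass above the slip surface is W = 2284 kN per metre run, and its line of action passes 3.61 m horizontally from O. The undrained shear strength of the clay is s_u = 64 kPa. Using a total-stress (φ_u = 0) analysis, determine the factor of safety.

FS = 1.96

Taking moments about the centre O, the resisting moment is provided by the undrained shear strength acting along the arc:
Arc length L_a = R·θ = 11.7·(105.8°·π/180) = 11.7·1.8466 = 21.60 m
M_R = s_u·L_a·R = 64·21.60·11.7 = 16177.6 kN·m/m
M_D = W·d = 2284·3.61 = 8245.2 kN·m/m
FS = M_R / M_D = 16177.6 / 8245.2 = 1.962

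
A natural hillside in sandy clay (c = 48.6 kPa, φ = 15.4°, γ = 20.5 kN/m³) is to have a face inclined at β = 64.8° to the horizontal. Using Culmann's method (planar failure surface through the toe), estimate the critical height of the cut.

Culmann's analysis gives the critical failure plane at α_cr = (β + φ)/2 = (64.8 + 15.4)/2 = 40.1°, and the critical height
H_c = (4c/γ) · sinβ cosφ / [1 − cos(β − φ)]
    = (4·48.6/20.5) · sin64.8°·cos15.4° / [1 − cos(49.4°)]
    = 9.483 · 0.9048·0.9641 / [1 − 0.6508]
    = 9.483 · 0.8723 / 0.3492
    = 23.69 m

H_c = 23.69 m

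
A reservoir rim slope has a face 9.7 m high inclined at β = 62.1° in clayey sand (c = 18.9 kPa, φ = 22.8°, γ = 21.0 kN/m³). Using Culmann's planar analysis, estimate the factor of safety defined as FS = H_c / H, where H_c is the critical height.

FS = 1.34

H_c = (4c/γ) · sinβ cosφ / [1 − cos(β − φ)]
    = (4·18.9/21.0) · sin62.1°·cos22.8° / [1 − cos39.3°]
    = 3.600 · 0.8147 / 0.2262 = 12.97 m
FS = H_c / H = 12.97 / 9.7 = 1.337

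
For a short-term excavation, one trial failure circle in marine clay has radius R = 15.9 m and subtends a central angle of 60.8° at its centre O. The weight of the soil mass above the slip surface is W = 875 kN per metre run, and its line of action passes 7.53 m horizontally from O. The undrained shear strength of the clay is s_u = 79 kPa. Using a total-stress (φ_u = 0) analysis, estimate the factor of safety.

FS = 3.22

Taking moments about the centre O, the resisting moment is provided by the undrained shear strength acting along the arc:
Arc length L_a = R·θ = 15.9·(60.8°·π/180) = 15.9·1.0612 = 16.87 m
M_R = s_u·L_a·R = 79·16.87·15.9 = 21193.5 kN·m/m
M_D = W·d = 875·7.53 = 6588.8 kN·m/m
FS = M_R / M_D = 21193.5 / 6588.8 = 3.217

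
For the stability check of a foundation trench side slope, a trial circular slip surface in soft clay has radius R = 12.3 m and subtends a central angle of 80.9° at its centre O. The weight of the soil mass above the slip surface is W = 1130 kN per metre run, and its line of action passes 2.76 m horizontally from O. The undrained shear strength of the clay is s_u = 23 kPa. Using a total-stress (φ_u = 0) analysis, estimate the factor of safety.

Taking moments about the centre O, the resisting moment is provided by the undrained shear strength acting along the arc:
Arc length L_a = R·θ = 12.3·(80.9°·π/180) = 12.3·1.4120 = 17.37 m
M_R = s_u·L_a·R = 23·17.37·12.3 = 4913.2 kN·m/m
M_D = W·d = 1130·2.76 = 3118.8 kN·m/m
FS = M_R / M_D = 4913.2 / 3118.8 = 1.575

FS = 1.58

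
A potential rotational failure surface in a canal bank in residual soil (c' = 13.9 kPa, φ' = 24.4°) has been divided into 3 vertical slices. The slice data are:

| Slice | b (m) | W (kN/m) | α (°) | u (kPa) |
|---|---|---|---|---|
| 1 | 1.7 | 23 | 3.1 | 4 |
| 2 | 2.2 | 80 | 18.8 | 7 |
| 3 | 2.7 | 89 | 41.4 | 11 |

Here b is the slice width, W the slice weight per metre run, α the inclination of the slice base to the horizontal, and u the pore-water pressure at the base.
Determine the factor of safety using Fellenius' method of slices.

Ordinary method of slices: FS = Σ[c'·Δl_i + (W_i cosα_i − u_i·Δl_i)·tanφ'] / Σ W_i sinα_i, with Δl_i = b_i / cosα_i.
Slice 1: Δl = 1.7/cos3.1° = 1.702 m; N'_1 = 23·cos3.1° − 4·1.702 = 16.2; c'Δl = 23.66; W sinα = 1.2
Slice 2: Δl = 2.2/cos18.8° = 2.324 m; N'_2 = 80·cos18.8° − 7·2.324 = 59.5; c'Δl = 32.30; W sinα = 25.8
Slice 3: Δl = 2.7/cos41.4° = 3.599 m; N'_3 = 89·cos41.4° − 11·3.599 = 27.2; c'Δl = 50.03; W sinα = 58.9
Σc'Δl = 106.0 kN/m; ΣN' = 102.8 kN/m; ΣW sinα = 85.9 kN/m
Resisting = 106.0 + 102.8·tan24.4° = 106.0 + 46.6 = 152.6 kN/m
FS = 152.6 / 85.9 = 1.777

FS = 1.78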